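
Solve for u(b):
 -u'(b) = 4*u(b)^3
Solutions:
 u(b) = -sqrt(2)*sqrt(-1/(C1 - 4*b))/2
 u(b) = sqrt(2)*sqrt(-1/(C1 - 4*b))/2


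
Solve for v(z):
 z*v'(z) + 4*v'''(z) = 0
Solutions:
 v(z) = C1 + Integral(C2*airyai(-2^(1/3)*z/2) + C3*airybi(-2^(1/3)*z/2), z)


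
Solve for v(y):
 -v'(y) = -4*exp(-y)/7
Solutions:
 v(y) = C1 - 4*exp(-y)/7


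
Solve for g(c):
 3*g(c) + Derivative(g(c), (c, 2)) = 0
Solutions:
 g(c) = C1*sin(sqrt(3)*c) + C2*cos(sqrt(3)*c)


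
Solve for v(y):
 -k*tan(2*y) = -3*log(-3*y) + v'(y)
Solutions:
 v(y) = C1 + k*log(cos(2*y))/2 + 3*y*log(-y) - 3*y + 3*y*log(3)


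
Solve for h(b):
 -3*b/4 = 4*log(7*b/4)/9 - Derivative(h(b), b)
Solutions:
 h(b) = C1 + 3*b^2/8 + 4*b*log(b)/9 - 8*b*log(2)/9 - 4*b/9 + 4*b*log(7)/9


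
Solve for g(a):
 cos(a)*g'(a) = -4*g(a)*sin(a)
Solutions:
 g(a) = C1*cos(a)^4


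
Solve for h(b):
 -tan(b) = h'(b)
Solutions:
 h(b) = C1 + log(cos(b))


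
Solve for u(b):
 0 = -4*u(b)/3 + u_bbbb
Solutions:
 u(b) = C1*exp(-sqrt(2)*3^(3/4)*b/3) + C2*exp(sqrt(2)*3^(3/4)*b/3) + C3*sin(sqrt(2)*3^(3/4)*b/3) + C4*cos(sqrt(2)*3^(3/4)*b/3)


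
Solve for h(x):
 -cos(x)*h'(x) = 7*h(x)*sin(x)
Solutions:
 h(x) = C1*cos(x)^7


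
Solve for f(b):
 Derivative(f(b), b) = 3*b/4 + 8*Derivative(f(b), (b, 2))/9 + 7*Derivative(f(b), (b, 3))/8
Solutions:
 f(b) = C1 + C2*exp(2*b*(-16 + sqrt(1390))/63) + C3*exp(-2*b*(16 + sqrt(1390))/63) + 3*b^2/8 + 2*b/3


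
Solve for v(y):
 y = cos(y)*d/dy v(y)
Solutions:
 v(y) = C1 + Integral(y/cos(y), y)


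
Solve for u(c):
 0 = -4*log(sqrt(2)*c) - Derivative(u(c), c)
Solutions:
 u(c) = C1 - 4*c*log(c) - c*log(4) + 4*c


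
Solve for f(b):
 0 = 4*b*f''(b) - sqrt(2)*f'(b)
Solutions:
 f(b) = C1 + C2*b^(sqrt(2)/4 + 1)


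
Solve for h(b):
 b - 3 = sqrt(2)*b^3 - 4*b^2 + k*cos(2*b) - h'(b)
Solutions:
 h(b) = C1 + sqrt(2)*b^4/4 - 4*b^3/3 - b^2/2 + 3*b + k*sin(2*b)/2


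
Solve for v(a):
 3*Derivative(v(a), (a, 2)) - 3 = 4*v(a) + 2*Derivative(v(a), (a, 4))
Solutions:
 v(a) = (C1*sin(2^(1/4)*a*sin(atan(sqrt(23)/3)/2)) + C2*cos(2^(1/4)*a*sin(atan(sqrt(23)/3)/2)))*exp(-2^(1/4)*a*cos(atan(sqrt(23)/3)/2)) + (C3*sin(2^(1/4)*a*sin(atan(sqrt(23)/3)/2)) + C4*cos(2^(1/4)*a*sin(atan(sqrt(23)/3)/2)))*exp(2^(1/4)*a*cos(atan(sqrt(23)/3)/2)) - 3/4


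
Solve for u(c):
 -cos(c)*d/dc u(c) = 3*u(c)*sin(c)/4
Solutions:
 u(c) = C1*cos(c)^(3/4)


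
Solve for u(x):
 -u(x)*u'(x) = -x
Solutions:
 u(x) = -sqrt(C1 + x^2)
 u(x) = sqrt(C1 + x^2)


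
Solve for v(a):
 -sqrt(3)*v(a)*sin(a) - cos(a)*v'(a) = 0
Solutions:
 v(a) = C1*cos(a)^(sqrt(3))


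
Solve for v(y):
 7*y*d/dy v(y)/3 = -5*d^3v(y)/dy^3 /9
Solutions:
 v(y) = C1 + Integral(C2*airyai(-21^(1/3)*5^(2/3)*y/5) + C3*airybi(-21^(1/3)*5^(2/3)*y/5), y)


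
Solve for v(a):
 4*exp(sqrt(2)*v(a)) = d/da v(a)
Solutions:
 v(a) = sqrt(2)*(2*log(-1/(C1 + 4*a)) - log(2))/4


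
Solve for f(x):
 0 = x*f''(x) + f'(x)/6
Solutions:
 f(x) = C1 + C2*x^(5/6)


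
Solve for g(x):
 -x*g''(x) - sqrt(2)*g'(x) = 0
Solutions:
 g(x) = C1 + C2*x^(1 - sqrt(2))


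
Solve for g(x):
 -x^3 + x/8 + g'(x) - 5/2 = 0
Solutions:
 g(x) = C1 + x^4/4 - x^2/16 + 5*x/2


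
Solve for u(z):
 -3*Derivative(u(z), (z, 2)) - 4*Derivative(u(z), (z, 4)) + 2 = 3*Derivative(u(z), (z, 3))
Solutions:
 u(z) = C1 + C2*z + z^2/3 + (C3*sin(sqrt(39)*z/8) + C4*cos(sqrt(39)*z/8))*exp(-3*z/8)


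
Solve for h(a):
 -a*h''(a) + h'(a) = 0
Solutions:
 h(a) = C1 + C2*a^2


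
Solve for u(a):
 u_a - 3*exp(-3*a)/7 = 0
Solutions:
 u(a) = C1 - exp(-3*a)/7


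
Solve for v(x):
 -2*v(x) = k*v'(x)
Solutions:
 v(x) = C1*exp(-2*x/k)


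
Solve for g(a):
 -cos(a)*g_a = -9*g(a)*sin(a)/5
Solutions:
 g(a) = C1/cos(a)^(9/5)


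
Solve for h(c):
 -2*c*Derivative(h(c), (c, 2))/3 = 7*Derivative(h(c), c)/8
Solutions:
 h(c) = C1 + C2/c^(5/16)


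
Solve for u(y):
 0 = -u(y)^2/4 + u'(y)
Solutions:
 u(y) = -4/(C1 + y)


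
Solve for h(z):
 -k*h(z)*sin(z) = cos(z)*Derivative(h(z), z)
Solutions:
 h(z) = C1*exp(k*log(cos(z)))


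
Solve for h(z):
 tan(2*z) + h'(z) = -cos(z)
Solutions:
 h(z) = C1 + log(cos(2*z))/2 - sin(z)


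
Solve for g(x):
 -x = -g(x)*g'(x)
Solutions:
 g(x) = -sqrt(C1 + x^2)
 g(x) = sqrt(C1 + x^2)


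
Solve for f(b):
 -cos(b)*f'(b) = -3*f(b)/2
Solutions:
 f(b) = C1*(sin(b) + 1)^(3/4)/(sin(b) - 1)^(3/4)


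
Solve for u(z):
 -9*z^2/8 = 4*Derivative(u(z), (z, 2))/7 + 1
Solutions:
 u(z) = C1 + C2*z - 21*z^4/128 - 7*z^2/8


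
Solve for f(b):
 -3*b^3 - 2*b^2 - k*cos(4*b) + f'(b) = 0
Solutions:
 f(b) = C1 + 3*b^4/4 + 2*b^3/3 + k*sin(4*b)/4


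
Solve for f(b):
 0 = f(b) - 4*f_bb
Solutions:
 f(b) = C1*exp(-b/2) + C2*exp(b/2)


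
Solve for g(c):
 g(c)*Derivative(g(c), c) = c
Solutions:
 g(c) = -sqrt(C1 + c^2)
 g(c) = sqrt(C1 + c^2)


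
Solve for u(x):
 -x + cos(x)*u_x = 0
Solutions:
 u(x) = C1 + Integral(x/cos(x), x)


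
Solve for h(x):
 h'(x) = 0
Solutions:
 h(x) = C1


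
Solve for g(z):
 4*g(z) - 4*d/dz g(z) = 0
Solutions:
 g(z) = C1*exp(z)


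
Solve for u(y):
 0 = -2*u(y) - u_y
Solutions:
 u(y) = C1*exp(-2*y)


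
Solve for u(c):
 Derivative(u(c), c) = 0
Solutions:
 u(c) = C1


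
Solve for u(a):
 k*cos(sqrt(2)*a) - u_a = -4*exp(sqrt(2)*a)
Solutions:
 u(a) = C1 + sqrt(2)*k*sin(sqrt(2)*a)/2 + 2*sqrt(2)*exp(sqrt(2)*a)


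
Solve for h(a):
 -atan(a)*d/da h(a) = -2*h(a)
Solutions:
 h(a) = C1*exp(2*Integral(1/atan(a), a))


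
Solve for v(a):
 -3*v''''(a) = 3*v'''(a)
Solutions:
 v(a) = C1 + C2*a + C3*a^2 + C4*exp(-a)


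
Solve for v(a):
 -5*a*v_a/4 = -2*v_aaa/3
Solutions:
 v(a) = C1 + Integral(C2*airyai(15^(1/3)*a/2) + C3*airybi(15^(1/3)*a/2), a)


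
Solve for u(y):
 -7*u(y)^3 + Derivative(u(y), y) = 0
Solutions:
 u(y) = -sqrt(2)*sqrt(-1/(C1 + 7*y))/2
 u(y) = sqrt(2)*sqrt(-1/(C1 + 7*y))/2


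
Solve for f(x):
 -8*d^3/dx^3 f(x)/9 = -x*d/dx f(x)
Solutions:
 f(x) = C1 + Integral(C2*airyai(3^(2/3)*x/2) + C3*airybi(3^(2/3)*x/2), x)


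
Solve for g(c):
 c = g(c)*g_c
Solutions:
 g(c) = -sqrt(C1 + c^2)
 g(c) = sqrt(C1 + c^2)


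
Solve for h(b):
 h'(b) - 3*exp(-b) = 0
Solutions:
 h(b) = C1 - 3*exp(-b)


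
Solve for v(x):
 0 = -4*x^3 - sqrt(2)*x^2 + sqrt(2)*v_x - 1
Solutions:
 v(x) = C1 + sqrt(2)*x^4/2 + x^3/3 + sqrt(2)*x/2


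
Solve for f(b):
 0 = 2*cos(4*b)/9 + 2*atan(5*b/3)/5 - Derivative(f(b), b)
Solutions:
 f(b) = C1 + 2*b*atan(5*b/3)/5 - 3*log(25*b^2 + 9)/25 + sin(4*b)/18


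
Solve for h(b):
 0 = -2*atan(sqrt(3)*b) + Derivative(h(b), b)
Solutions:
 h(b) = C1 + 2*b*atan(sqrt(3)*b) - sqrt(3)*log(3*b^2 + 1)/3


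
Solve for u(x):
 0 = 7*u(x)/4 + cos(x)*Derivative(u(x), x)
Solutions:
 u(x) = C1*(sin(x) - 1)^(7/8)/(sin(x) + 1)^(7/8)


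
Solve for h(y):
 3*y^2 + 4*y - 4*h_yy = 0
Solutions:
 h(y) = C1 + C2*y + y^4/16 + y^3/6


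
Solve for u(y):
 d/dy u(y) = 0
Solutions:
 u(y) = C1


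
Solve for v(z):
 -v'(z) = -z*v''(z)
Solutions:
 v(z) = C1 + C2*z^2


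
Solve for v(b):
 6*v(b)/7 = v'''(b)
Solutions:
 v(b) = C3*exp(6^(1/3)*7^(2/3)*b/7) + (C1*sin(2^(1/3)*3^(5/6)*7^(2/3)*b/14) + C2*cos(2^(1/3)*3^(5/6)*7^(2/3)*b/14))*exp(-6^(1/3)*7^(2/3)*b/14)


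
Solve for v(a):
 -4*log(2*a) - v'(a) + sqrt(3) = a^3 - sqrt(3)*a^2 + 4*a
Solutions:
 v(a) = C1 - a^4/4 + sqrt(3)*a^3/3 - 2*a^2 - 4*a*log(a) - a*log(16) + sqrt(3)*a + 4*a


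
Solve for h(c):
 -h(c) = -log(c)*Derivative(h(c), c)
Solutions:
 h(c) = C1*exp(li(c))


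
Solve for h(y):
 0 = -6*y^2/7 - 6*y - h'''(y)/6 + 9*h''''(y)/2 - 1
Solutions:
 h(y) = C1 + C2*y + C3*y^2 + C4*exp(y/27) - 3*y^5/35 - 183*y^4/14 - 9889*y^3/7


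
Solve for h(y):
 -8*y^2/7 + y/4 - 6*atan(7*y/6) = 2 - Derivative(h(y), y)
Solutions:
 h(y) = C1 + 8*y^3/21 - y^2/8 + 6*y*atan(7*y/6) + 2*y - 18*log(49*y^2 + 36)/7


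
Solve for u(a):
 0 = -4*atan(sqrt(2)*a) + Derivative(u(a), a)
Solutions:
 u(a) = C1 + 4*a*atan(sqrt(2)*a) - sqrt(2)*log(2*a^2 + 1)


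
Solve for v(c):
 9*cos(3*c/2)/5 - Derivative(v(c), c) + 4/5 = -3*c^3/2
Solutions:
 v(c) = C1 + 3*c^4/8 + 4*c/5 + 6*sin(3*c/2)/5


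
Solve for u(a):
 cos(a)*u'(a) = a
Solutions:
 u(a) = C1 + Integral(a/cos(a), a)


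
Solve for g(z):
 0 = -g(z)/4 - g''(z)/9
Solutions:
 g(z) = C1*sin(3*z/2) + C2*cos(3*z/2)


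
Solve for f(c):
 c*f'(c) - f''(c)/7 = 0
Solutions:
 f(c) = C1 + C2*erfi(sqrt(14)*c/2)


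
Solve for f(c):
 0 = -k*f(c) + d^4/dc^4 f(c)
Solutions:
 f(c) = C1*exp(-c*k^(1/4)) + C2*exp(c*k^(1/4)) + C3*exp(-I*c*k^(1/4)) + C4*exp(I*c*k^(1/4))


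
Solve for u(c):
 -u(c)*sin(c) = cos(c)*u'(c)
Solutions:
 u(c) = C1*cos(c)


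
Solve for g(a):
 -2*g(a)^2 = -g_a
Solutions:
 g(a) = -1/(C1 + 2*a)


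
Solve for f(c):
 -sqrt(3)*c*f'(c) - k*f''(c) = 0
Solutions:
 f(c) = C1 + C2*sqrt(k)*erf(sqrt(2)*3^(1/4)*c*sqrt(1/k)/2)


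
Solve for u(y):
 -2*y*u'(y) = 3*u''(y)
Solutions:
 u(y) = C1 + C2*erf(sqrt(3)*y/3)


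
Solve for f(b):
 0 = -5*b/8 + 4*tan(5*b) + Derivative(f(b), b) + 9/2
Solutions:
 f(b) = C1 + 5*b^2/16 - 9*b/2 + 4*log(cos(5*b))/5


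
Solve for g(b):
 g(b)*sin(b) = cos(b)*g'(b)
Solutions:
 g(b) = C1/cos(b)


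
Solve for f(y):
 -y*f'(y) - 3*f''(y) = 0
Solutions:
 f(y) = C1 + C2*erf(sqrt(6)*y/6)


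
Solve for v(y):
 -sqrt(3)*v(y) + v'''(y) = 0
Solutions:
 v(y) = C3*exp(3^(1/6)*y) + (C1*sin(3^(2/3)*y/2) + C2*cos(3^(2/3)*y/2))*exp(-3^(1/6)*y/2)


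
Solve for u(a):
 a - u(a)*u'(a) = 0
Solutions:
 u(a) = -sqrt(C1 + a^2)
 u(a) = sqrt(C1 + a^2)


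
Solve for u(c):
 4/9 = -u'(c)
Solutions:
 u(c) = C1 - 4*c/9


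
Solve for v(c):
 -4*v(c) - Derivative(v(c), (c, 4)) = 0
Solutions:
 v(c) = (C1*sin(c) + C2*cos(c))*exp(-c) + (C3*sin(c) + C4*cos(c))*exp(c)


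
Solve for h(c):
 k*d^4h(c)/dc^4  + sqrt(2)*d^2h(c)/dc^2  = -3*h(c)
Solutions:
 h(c) = C1*exp(-2^(3/4)*c*sqrt((-sqrt(1 - 6*k) - 1)/k)/2) + C2*exp(2^(3/4)*c*sqrt((-sqrt(1 - 6*k) - 1)/k)/2) + C3*exp(-2^(3/4)*c*sqrt((sqrt(1 - 6*k) - 1)/k)/2) + C4*exp(2^(3/4)*c*sqrt((sqrt(1 - 6*k) - 1)/k)/2)


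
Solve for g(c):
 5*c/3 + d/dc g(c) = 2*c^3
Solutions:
 g(c) = C1 + c^4/2 - 5*c^2/6


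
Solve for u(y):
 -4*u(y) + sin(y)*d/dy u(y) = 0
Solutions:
 u(y) = C1*(cos(y)^2 - 2*cos(y) + 1)/(cos(y)^2 + 2*cos(y) + 1)


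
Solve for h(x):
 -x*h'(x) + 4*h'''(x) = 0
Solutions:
 h(x) = C1 + Integral(C2*airyai(2^(1/3)*x/2) + C3*airybi(2^(1/3)*x/2), x)


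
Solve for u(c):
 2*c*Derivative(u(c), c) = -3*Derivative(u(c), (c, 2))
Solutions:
 u(c) = C1 + C2*erf(sqrt(3)*c/3)


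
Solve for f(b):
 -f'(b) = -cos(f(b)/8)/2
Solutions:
 -b/2 - 4*log(sin(f(b)/8) - 1) + 4*log(sin(f(b)/8) + 1) = C1


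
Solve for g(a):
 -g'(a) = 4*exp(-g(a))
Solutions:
 g(a) = log(C1 - 4*a)


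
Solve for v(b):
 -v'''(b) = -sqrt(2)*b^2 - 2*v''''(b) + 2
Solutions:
 v(b) = C1 + C2*b + C3*b^2 + C4*exp(b/2) + sqrt(2)*b^5/60 + sqrt(2)*b^4/6 + b^3*(-1 + 4*sqrt(2))/3


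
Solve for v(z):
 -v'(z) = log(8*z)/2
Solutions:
 v(z) = C1 - z*log(z)/2 - 3*z*log(2)/2 + z/2


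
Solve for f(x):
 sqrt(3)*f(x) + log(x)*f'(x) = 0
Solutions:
 f(x) = C1*exp(-sqrt(3)*li(x))


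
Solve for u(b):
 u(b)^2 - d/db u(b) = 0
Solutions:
 u(b) = -1/(C1 + b)


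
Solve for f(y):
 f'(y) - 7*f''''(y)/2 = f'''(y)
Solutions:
 f(y) = C1 + C2*exp(-y*(4/(21*sqrt(3921) + 1315)^(1/3) + 4 + (21*sqrt(3921) + 1315)^(1/3))/42)*sin(sqrt(3)*y*(-(21*sqrt(3921) + 1315)^(1/3) + 4/(21*sqrt(3921) + 1315)^(1/3))/42) + C3*exp(-y*(4/(21*sqrt(3921) + 1315)^(1/3) + 4 + (21*sqrt(3921) + 1315)^(1/3))/42)*cos(sqrt(3)*y*(-(21*sqrt(3921) + 1315)^(1/3) + 4/(21*sqrt(3921) + 1315)^(1/3))/42) + C4*exp(y*(-2 + 4/(21*sqrt(3921) + 1315)^(1/3) + (21*sqrt(3921) + 1315)^(1/3))/21)


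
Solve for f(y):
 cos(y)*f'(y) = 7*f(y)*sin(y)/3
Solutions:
 f(y) = C1/cos(y)^(7/3)


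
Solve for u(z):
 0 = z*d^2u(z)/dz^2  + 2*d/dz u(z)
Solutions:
 u(z) = C1 + C2/z


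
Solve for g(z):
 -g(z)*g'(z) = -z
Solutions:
 g(z) = -sqrt(C1 + z^2)
 g(z) = sqrt(C1 + z^2)


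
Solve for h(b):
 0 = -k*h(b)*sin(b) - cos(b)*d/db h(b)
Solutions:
 h(b) = C1*exp(k*log(cos(b)))


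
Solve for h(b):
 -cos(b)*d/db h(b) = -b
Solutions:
 h(b) = C1 + Integral(b/cos(b), b)


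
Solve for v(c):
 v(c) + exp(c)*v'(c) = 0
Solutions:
 v(c) = C1*exp(exp(-c))


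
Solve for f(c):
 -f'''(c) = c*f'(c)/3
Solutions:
 f(c) = C1 + Integral(C2*airyai(-3^(2/3)*c/3) + C3*airybi(-3^(2/3)*c/3), c)


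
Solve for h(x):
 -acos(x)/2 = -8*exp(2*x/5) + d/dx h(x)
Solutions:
 h(x) = C1 - x*acos(x)/2 + sqrt(1 - x^2)/2 + 20*exp(2*x/5)


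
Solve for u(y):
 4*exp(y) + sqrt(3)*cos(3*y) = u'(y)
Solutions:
 u(y) = C1 + 4*exp(y) + sqrt(3)*sin(3*y)/3


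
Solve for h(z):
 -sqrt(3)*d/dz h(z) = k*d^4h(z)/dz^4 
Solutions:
 h(z) = C1 + C2*exp(3^(1/6)*z*(-1/k)^(1/3)) + C3*exp(z*(-1/k)^(1/3)*(-3^(1/6) + 3^(2/3)*I)/2) + C4*exp(-z*(-1/k)^(1/3)*(3^(1/6) + 3^(2/3)*I)/2)


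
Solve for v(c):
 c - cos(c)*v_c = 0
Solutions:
 v(c) = C1 + Integral(c/cos(c), c)


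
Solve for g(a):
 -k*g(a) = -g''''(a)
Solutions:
 g(a) = C1*exp(-a*k^(1/4)) + C2*exp(a*k^(1/4)) + C3*exp(-I*a*k^(1/4)) + C4*exp(I*a*k^(1/4))


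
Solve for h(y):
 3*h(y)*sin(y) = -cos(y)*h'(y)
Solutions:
 h(y) = C1*cos(y)^3


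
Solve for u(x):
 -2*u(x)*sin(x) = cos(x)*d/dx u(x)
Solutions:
 u(x) = C1*cos(x)^2


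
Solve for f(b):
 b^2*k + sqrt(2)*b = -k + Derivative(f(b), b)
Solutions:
 f(b) = C1 + b^3*k/3 + sqrt(2)*b^2/2 + b*k


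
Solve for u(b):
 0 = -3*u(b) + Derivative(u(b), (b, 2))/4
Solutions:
 u(b) = C1*exp(-2*sqrt(3)*b) + C2*exp(2*sqrt(3)*b)


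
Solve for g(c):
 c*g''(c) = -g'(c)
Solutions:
 g(c) = C1 + C2*log(c)


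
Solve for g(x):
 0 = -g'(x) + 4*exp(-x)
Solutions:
 g(x) = C1 - 4*exp(-x)


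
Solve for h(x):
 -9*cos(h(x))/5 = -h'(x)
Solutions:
 -9*x/5 - log(sin(h(x)) - 1)/2 + log(sin(h(x)) + 1)/2 = C1


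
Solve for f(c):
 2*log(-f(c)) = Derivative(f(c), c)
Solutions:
 -li(-f(c)) = C1 + 2*c


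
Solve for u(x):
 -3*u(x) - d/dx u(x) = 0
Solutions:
 u(x) = C1*exp(-3*x)


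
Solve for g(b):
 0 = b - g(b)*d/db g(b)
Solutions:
 g(b) = -sqrt(C1 + b^2)
 g(b) = sqrt(C1 + b^2)


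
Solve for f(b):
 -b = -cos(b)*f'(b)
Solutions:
 f(b) = C1 + Integral(b/cos(b), b)


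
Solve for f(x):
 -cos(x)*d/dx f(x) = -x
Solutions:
 f(x) = C1 + Integral(x/cos(x), x)


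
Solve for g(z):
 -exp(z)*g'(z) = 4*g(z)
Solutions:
 g(z) = C1*exp(4*exp(-z))


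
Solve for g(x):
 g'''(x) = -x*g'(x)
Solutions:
 g(x) = C1 + Integral(C2*airyai(-x) + C3*airybi(-x), x)


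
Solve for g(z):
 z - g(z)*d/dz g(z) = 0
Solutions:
 g(z) = -sqrt(C1 + z^2)
 g(z) = sqrt(C1 + z^2)


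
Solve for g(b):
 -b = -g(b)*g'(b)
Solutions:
 g(b) = -sqrt(C1 + b^2)
 g(b) = sqrt(C1 + b^2)


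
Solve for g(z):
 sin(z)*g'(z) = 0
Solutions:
 g(z) = C1


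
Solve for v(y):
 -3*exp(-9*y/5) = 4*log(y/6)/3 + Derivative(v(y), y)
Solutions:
 v(y) = C1 - 4*y*log(y)/3 + 4*y*(1 + log(6))/3 + 5*exp(-9*y/5)/3


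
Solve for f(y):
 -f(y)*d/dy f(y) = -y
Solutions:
 f(y) = -sqrt(C1 + y^2)
 f(y) = sqrt(C1 + y^2)


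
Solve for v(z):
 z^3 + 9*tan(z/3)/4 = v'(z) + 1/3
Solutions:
 v(z) = C1 + z^4/4 - z/3 - 27*log(cos(z/3))/4


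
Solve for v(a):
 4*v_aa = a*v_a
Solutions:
 v(a) = C1 + C2*erfi(sqrt(2)*a/4)


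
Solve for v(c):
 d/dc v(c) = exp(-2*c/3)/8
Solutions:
 v(c) = C1 - 3*exp(-2*c/3)/16


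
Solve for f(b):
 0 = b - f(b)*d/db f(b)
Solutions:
 f(b) = -sqrt(C1 + b^2)
 f(b) = sqrt(C1 + b^2)


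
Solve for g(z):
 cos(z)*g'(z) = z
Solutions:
 g(z) = C1 + Integral(z/cos(z), z)


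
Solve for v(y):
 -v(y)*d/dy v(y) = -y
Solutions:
 v(y) = -sqrt(C1 + y^2)
 v(y) = sqrt(C1 + y^2)


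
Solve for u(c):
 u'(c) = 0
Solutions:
 u(c) = C1


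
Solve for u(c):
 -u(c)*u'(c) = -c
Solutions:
 u(c) = -sqrt(C1 + c^2)
 u(c) = sqrt(C1 + c^2)


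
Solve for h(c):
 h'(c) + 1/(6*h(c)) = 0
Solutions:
 h(c) = -sqrt(C1 - 3*c)/3
 h(c) = sqrt(C1 - 3*c)/3


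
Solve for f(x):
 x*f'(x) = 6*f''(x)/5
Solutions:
 f(x) = C1 + C2*erfi(sqrt(15)*x/6)


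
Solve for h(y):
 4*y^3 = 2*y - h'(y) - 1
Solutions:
 h(y) = C1 - y^4 + y^2 - y


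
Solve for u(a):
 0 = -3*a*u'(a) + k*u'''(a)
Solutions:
 u(a) = C1 + Integral(C2*airyai(3^(1/3)*a*(1/k)^(1/3)) + C3*airybi(3^(1/3)*a*(1/k)^(1/3)), a)


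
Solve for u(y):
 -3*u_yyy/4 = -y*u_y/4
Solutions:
 u(y) = C1 + Integral(C2*airyai(3^(2/3)*y/3) + C3*airybi(3^(2/3)*y/3), y)


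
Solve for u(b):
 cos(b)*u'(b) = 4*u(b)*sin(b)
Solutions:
 u(b) = C1/cos(b)^4


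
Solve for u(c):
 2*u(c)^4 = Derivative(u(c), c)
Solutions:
 u(c) = (-1/(C1 + 6*c))^(1/3)
 u(c) = (-1/(C1 + 2*c))^(1/3)*(-3^(2/3) - 3*3^(1/6)*I)/6
 u(c) = (-1/(C1 + 2*c))^(1/3)*(-3^(2/3) + 3*3^(1/6)*I)/6


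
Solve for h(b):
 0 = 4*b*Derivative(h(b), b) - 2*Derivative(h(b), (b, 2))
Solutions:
 h(b) = C1 + C2*erfi(b)


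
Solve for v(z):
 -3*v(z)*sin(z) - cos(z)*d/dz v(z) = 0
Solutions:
 v(z) = C1*cos(z)^3


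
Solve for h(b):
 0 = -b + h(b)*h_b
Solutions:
 h(b) = -sqrt(C1 + b^2)
 h(b) = sqrt(C1 + b^2)


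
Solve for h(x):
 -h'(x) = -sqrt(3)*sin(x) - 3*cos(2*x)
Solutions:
 h(x) = C1 + 3*sin(2*x)/2 - sqrt(3)*cos(x)


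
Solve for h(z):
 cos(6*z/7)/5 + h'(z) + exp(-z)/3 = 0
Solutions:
 h(z) = C1 - 7*sin(6*z/7)/30 + exp(-z)/3


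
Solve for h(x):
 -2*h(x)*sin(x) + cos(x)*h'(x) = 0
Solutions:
 h(x) = C1/cos(x)^2


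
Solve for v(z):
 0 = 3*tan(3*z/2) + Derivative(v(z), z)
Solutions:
 v(z) = C1 + 2*log(cos(3*z/2))


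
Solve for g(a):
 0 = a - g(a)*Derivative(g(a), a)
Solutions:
 g(a) = -sqrt(C1 + a^2)
 g(a) = sqrt(C1 + a^2)


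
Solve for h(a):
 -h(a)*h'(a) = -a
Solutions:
 h(a) = -sqrt(C1 + a^2)
 h(a) = sqrt(C1 + a^2)


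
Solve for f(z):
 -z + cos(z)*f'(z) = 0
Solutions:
 f(z) = C1 + Integral(z/cos(z), z)


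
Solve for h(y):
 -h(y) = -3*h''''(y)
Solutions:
 h(y) = C1*exp(-3^(3/4)*y/3) + C2*exp(3^(3/4)*y/3) + C3*sin(3^(3/4)*y/3) + C4*cos(3^(3/4)*y/3)


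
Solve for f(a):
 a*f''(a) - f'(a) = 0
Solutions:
 f(a) = C1 + C2*a^2


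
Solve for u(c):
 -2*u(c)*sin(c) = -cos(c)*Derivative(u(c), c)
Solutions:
 u(c) = C1/cos(c)^2


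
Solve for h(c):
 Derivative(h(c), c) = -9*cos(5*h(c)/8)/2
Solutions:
 9*c/2 - 4*log(sin(5*h(c)/8) - 1)/5 + 4*log(sin(5*h(c)/8) + 1)/5 = C1


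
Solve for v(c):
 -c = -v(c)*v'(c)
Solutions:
 v(c) = -sqrt(C1 + c^2)
 v(c) = sqrt(C1 + c^2)


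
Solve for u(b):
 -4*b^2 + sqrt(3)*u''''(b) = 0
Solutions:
 u(b) = C1 + C2*b + C3*b^2 + C4*b^3 + sqrt(3)*b^6/270


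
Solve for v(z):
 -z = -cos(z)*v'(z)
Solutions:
 v(z) = C1 + Integral(z/cos(z), z)


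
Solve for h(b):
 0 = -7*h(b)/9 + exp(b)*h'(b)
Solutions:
 h(b) = C1*exp(-7*exp(-b)/9)


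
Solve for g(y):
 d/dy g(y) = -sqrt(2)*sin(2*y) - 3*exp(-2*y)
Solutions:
 g(y) = C1 + sqrt(2)*cos(2*y)/2 + 3*exp(-2*y)/2


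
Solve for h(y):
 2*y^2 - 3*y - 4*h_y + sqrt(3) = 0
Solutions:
 h(y) = C1 + y^3/6 - 3*y^2/8 + sqrt(3)*y/4


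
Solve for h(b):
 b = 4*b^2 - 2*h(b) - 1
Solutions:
 h(b) = 2*b^2 - b/2 - 1/2


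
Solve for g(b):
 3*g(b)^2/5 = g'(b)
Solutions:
 g(b) = -5/(C1 + 3*b)


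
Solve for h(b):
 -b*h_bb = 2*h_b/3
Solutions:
 h(b) = C1 + C2*b^(1/3)


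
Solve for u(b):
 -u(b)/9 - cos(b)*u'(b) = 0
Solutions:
 u(b) = C1*(sin(b) - 1)^(1/18)/(sin(b) + 1)^(1/18)


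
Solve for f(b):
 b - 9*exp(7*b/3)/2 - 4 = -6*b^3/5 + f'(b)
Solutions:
 f(b) = C1 + 3*b^4/10 + b^2/2 - 4*b - 27*exp(7*b/3)/14


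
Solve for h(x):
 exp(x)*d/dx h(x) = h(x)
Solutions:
 h(x) = C1*exp(-exp(-x))


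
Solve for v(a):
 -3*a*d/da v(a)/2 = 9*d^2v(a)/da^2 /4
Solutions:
 v(a) = C1 + C2*erf(sqrt(3)*a/3)


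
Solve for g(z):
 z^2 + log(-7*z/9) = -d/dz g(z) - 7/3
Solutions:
 g(z) = C1 - z^3/3 - z*log(-z) + z*(-log(7) - 4/3 + 2*log(3))


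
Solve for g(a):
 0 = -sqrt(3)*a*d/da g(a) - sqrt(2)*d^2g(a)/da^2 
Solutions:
 g(a) = C1 + C2*erf(6^(1/4)*a/2)


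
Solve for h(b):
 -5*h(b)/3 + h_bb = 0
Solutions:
 h(b) = C1*exp(-sqrt(15)*b/3) + C2*exp(sqrt(15)*b/3)


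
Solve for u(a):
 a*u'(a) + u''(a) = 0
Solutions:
 u(a) = C1 + C2*erf(sqrt(2)*a/2)


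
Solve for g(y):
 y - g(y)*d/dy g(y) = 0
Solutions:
 g(y) = -sqrt(C1 + y^2)
 g(y) = sqrt(C1 + y^2)


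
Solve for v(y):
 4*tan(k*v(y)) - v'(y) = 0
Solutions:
 v(y) = Piecewise((-asin(exp(C1*k + 4*k*y))/k + pi/k, Ne(k, 0)), (nan, True))
 v(y) = Piecewise((asin(exp(C1*k + 4*k*y))/k, Ne(k, 0)), (nan, True))


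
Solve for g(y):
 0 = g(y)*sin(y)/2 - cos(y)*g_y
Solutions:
 g(y) = C1/sqrt(cos(y))


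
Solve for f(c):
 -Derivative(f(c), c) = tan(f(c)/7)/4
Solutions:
 f(c) = -7*asin(C1*exp(-c/28)) + 7*pi
 f(c) = 7*asin(C1*exp(-c/28))


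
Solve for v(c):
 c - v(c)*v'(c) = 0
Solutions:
 v(c) = -sqrt(C1 + c^2)
 v(c) = sqrt(C1 + c^2)


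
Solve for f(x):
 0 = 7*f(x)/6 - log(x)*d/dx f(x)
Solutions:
 f(x) = C1*exp(7*li(x)/6)


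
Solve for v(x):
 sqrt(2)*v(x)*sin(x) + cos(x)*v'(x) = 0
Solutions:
 v(x) = C1*cos(x)^(sqrt(2))


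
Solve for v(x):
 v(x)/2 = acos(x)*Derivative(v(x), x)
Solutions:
 v(x) = C1*exp(Integral(1/acos(x), x)/2)


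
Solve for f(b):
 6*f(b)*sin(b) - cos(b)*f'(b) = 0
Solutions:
 f(b) = C1/cos(b)^6


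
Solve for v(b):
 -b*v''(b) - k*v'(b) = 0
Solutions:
 v(b) = C1 + b^(1 - re(k))*(C2*sin(log(b)*Abs(im(k))) + C3*cos(log(b)*im(k)))


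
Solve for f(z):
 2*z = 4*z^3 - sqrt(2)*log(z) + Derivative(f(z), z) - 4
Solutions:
 f(z) = C1 - z^4 + z^2 + sqrt(2)*z*log(z) - sqrt(2)*z + 4*z


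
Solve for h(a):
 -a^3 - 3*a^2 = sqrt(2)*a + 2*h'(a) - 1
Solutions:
 h(a) = C1 - a^4/8 - a^3/2 - sqrt(2)*a^2/4 + a/2


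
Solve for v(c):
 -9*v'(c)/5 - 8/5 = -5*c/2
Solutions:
 v(c) = C1 + 25*c^2/36 - 8*c/9


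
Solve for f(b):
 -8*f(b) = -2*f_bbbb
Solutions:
 f(b) = C1*exp(-sqrt(2)*b) + C2*exp(sqrt(2)*b) + C3*sin(sqrt(2)*b) + C4*cos(sqrt(2)*b)


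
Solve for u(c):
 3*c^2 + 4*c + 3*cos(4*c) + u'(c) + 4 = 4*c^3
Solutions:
 u(c) = C1 + c^4 - c^3 - 2*c^2 - 4*c - 3*sin(4*c)/4


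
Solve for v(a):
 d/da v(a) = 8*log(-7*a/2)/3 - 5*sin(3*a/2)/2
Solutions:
 v(a) = C1 + 8*a*log(-a)/3 - 8*a/3 - 8*a*log(2)/3 + 8*a*log(7)/3 + 5*cos(3*a/2)/3


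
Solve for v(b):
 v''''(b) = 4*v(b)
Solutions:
 v(b) = C1*exp(-sqrt(2)*b) + C2*exp(sqrt(2)*b) + C3*sin(sqrt(2)*b) + C4*cos(sqrt(2)*b)


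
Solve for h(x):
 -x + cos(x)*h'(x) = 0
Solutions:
 h(x) = C1 + Integral(x/cos(x), x)


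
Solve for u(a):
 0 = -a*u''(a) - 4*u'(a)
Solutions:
 u(a) = C1 + C2/a^3


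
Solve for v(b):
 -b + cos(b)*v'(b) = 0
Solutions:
 v(b) = C1 + Integral(b/cos(b), b)


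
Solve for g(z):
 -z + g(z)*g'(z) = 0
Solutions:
 g(z) = -sqrt(C1 + z^2)
 g(z) = sqrt(C1 + z^2)


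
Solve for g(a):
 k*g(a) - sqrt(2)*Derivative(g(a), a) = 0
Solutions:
 g(a) = C1*exp(sqrt(2)*a*k/2)


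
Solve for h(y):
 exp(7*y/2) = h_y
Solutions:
 h(y) = C1 + 2*exp(7*y/2)/7


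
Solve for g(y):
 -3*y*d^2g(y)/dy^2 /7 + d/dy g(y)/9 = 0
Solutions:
 g(y) = C1 + C2*y^(34/27)


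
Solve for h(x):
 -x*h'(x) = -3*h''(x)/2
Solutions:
 h(x) = C1 + C2*erfi(sqrt(3)*x/3)


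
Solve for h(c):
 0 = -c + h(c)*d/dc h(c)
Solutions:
 h(c) = -sqrt(C1 + c^2)
 h(c) = sqrt(C1 + c^2)


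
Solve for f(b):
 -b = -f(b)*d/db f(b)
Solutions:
 f(b) = -sqrt(C1 + b^2)
 f(b) = sqrt(C1 + b^2)


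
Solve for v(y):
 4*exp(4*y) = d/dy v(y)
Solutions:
 v(y) = C1 + exp(4*y)


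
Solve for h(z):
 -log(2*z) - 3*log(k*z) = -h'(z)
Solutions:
 h(z) = C1 + z*(3*log(k) - 4 + log(2)) + 4*z*log(z)


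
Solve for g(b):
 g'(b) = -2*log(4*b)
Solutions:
 g(b) = C1 - 2*b*log(b) - b*log(16) + 2*b


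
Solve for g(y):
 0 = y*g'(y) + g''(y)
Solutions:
 g(y) = C1 + C2*erf(sqrt(2)*y/2)


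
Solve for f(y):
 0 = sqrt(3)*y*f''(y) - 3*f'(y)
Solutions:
 f(y) = C1 + C2*y^(1 + sqrt(3))


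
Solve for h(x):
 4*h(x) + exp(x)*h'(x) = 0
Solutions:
 h(x) = C1*exp(4*exp(-x))


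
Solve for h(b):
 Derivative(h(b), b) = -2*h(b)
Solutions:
 h(b) = C1*exp(-2*b)


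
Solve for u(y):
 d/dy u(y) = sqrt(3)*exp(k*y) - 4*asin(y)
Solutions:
 u(y) = C1 - 4*y*asin(y) - 4*sqrt(1 - y^2) + sqrt(3)*Piecewise((exp(k*y)/k, Ne(k, 0)), (y, True))


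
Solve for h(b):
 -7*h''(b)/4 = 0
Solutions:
 h(b) = C1 + C2*b


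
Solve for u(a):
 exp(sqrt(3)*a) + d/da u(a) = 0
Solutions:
 u(a) = C1 - sqrt(3)*exp(sqrt(3)*a)/3


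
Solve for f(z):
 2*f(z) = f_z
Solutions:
 f(z) = C1*exp(2*z)


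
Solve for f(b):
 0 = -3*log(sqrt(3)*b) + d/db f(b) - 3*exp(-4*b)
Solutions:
 f(b) = C1 + 3*b*log(b) + b*(-3 + 3*log(3)/2) - 3*exp(-4*b)/4


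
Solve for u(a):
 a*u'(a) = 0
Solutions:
 u(a) = C1


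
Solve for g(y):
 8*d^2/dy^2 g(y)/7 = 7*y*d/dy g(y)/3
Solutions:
 g(y) = C1 + C2*erfi(7*sqrt(3)*y/12)


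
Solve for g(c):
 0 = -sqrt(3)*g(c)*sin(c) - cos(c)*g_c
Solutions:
 g(c) = C1*cos(c)^(sqrt(3))


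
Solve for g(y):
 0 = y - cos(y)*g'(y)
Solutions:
 g(y) = C1 + Integral(y/cos(y), y)


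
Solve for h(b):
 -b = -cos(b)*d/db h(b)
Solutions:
 h(b) = C1 + Integral(b/cos(b), b)


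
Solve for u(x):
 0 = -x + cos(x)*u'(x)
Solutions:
 u(x) = C1 + Integral(x/cos(x), x)


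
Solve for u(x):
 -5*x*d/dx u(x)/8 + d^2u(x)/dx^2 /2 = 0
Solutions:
 u(x) = C1 + C2*erfi(sqrt(10)*x/4)


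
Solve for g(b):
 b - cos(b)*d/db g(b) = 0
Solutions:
 g(b) = C1 + Integral(b/cos(b), b)


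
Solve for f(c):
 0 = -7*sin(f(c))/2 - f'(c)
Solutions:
 f(c) = -acos((-C1 - exp(7*c))/(C1 - exp(7*c))) + 2*pi
 f(c) = acos((-C1 - exp(7*c))/(C1 - exp(7*c)))


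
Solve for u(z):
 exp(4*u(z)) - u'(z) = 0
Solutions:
 u(z) = log(-(-1/(C1 + 4*z))^(1/4))
 u(z) = log(-1/(C1 + 4*z))/4
 u(z) = log(-I*(-1/(C1 + 4*z))^(1/4))
 u(z) = log(I*(-1/(C1 + 4*z))^(1/4))


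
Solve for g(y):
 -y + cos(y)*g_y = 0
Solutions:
 g(y) = C1 + Integral(y/cos(y), y)


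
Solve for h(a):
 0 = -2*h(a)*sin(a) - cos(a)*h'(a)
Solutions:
 h(a) = C1*cos(a)^2


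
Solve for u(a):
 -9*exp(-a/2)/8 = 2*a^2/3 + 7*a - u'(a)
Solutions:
 u(a) = C1 + 2*a^3/9 + 7*a^2/2 - 9*exp(-a/2)/4


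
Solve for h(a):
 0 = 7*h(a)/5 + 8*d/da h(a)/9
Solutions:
 h(a) = C1*exp(-63*a/40)


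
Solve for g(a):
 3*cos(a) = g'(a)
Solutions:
 g(a) = C1 + 3*sin(a)


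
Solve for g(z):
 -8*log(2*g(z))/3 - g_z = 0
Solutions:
 3*Integral(1/(log(_y) + log(2)), (_y, g(z)))/8 = C1 - z


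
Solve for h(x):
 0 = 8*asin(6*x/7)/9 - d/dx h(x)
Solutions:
 h(x) = C1 + 8*x*asin(6*x/7)/9 + 4*sqrt(49 - 36*x^2)/27


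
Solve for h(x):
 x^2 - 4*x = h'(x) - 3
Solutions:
 h(x) = C1 + x^3/3 - 2*x^2 + 3*x


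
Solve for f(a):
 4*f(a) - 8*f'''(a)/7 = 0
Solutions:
 f(a) = C3*exp(2^(2/3)*7^(1/3)*a/2) + (C1*sin(2^(2/3)*sqrt(3)*7^(1/3)*a/4) + C2*cos(2^(2/3)*sqrt(3)*7^(1/3)*a/4))*exp(-2^(2/3)*7^(1/3)*a/4)


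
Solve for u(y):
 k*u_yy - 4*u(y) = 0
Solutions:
 u(y) = C1*exp(-2*y*sqrt(1/k)) + C2*exp(2*y*sqrt(1/k))


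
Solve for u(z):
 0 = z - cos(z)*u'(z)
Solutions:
 u(z) = C1 + Integral(z/cos(z), z)


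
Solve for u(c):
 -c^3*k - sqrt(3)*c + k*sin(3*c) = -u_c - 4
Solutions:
 u(c) = C1 + c^4*k/4 + sqrt(3)*c^2/2 - 4*c + k*cos(3*c)/3


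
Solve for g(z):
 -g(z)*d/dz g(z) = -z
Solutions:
 g(z) = -sqrt(C1 + z^2)
 g(z) = sqrt(C1 + z^2)


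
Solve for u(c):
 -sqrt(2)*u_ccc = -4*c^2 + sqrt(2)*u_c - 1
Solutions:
 u(c) = C1 + C2*sin(c) + C3*cos(c) + 2*sqrt(2)*c^3/3 - 7*sqrt(2)*c/2


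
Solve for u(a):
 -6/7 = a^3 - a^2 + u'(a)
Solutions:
 u(a) = C1 - a^4/4 + a^3/3 - 6*a/7


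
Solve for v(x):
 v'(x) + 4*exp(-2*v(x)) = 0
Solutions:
 v(x) = log(-sqrt(C1 - 8*x))
 v(x) = log(C1 - 8*x)/2


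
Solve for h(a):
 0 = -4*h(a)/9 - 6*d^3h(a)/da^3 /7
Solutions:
 h(a) = C3*exp(-14^(1/3)*a/3) + (C1*sin(14^(1/3)*sqrt(3)*a/6) + C2*cos(14^(1/3)*sqrt(3)*a/6))*exp(14^(1/3)*a/6)


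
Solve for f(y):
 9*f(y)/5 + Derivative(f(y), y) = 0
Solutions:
 f(y) = C1*exp(-9*y/5)


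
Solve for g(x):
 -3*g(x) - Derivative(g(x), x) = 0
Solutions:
 g(x) = C1*exp(-3*x)


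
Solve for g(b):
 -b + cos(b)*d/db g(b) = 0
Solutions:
 g(b) = C1 + Integral(b/cos(b), b)


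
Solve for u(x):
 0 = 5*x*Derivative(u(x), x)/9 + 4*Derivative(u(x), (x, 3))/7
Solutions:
 u(x) = C1 + Integral(C2*airyai(-210^(1/3)*x/6) + C3*airybi(-210^(1/3)*x/6), x)


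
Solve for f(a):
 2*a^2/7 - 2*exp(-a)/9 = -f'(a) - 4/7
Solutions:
 f(a) = C1 - 2*a^3/21 - 4*a/7 - 2*exp(-a)/9


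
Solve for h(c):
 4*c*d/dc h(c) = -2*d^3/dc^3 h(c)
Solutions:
 h(c) = C1 + Integral(C2*airyai(-2^(1/3)*c) + C3*airybi(-2^(1/3)*c), c)


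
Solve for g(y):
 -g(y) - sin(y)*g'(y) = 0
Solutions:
 g(y) = C1*sqrt(cos(y) + 1)/sqrt(cos(y) - 1)


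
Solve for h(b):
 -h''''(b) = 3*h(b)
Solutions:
 h(b) = (C1*sin(sqrt(2)*3^(1/4)*b/2) + C2*cos(sqrt(2)*3^(1/4)*b/2))*exp(-sqrt(2)*3^(1/4)*b/2) + (C3*sin(sqrt(2)*3^(1/4)*b/2) + C4*cos(sqrt(2)*3^(1/4)*b/2))*exp(sqrt(2)*3^(1/4)*b/2)


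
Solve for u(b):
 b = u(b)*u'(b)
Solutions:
 u(b) = -sqrt(C1 + b^2)
 u(b) = sqrt(C1 + b^2)


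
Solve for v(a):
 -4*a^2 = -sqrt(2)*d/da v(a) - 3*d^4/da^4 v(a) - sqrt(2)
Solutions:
 v(a) = C1 + C4*exp(-2^(1/6)*3^(2/3)*a/3) + 2*sqrt(2)*a^3/3 - a + (C2*sin(6^(1/6)*a/2) + C3*cos(6^(1/6)*a/2))*exp(2^(1/6)*3^(2/3)*a/6)


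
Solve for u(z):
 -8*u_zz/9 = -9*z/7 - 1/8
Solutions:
 u(z) = C1 + C2*z + 27*z^3/112 + 9*z^2/128


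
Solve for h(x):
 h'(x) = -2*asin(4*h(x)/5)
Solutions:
 Integral(1/asin(4*_y/5), (_y, h(x))) = C1 - 2*x


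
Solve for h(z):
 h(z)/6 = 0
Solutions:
 h(z) = 0


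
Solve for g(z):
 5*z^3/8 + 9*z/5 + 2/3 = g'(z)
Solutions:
 g(z) = C1 + 5*z^4/32 + 9*z^2/10 + 2*z/3


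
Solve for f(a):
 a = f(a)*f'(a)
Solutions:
 f(a) = -sqrt(C1 + a^2)
 f(a) = sqrt(C1 + a^2)


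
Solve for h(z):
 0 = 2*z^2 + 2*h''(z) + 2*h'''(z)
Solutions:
 h(z) = C1 + C2*z + C3*exp(-z) - z^4/12 + z^3/3 - z^2


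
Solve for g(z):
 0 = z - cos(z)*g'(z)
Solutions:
 g(z) = C1 + Integral(z/cos(z), z)


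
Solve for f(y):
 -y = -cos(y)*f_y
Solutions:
 f(y) = C1 + Integral(y/cos(y), y)


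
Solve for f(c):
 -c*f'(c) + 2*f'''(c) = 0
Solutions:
 f(c) = C1 + Integral(C2*airyai(2^(2/3)*c/2) + C3*airybi(2^(2/3)*c/2), c)


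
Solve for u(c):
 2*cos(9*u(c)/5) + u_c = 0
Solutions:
 2*c - 5*log(sin(9*u(c)/5) - 1)/18 + 5*log(sin(9*u(c)/5) + 1)/18 = C1


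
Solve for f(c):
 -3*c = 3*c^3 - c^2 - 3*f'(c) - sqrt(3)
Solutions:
 f(c) = C1 + c^4/4 - c^3/9 + c^2/2 - sqrt(3)*c/3


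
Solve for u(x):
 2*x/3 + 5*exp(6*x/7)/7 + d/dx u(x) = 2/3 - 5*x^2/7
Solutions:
 u(x) = C1 - 5*x^3/21 - x^2/3 + 2*x/3 - 5*exp(6*x/7)/6


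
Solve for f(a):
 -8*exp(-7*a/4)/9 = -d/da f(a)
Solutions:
 f(a) = C1 - 32*exp(-7*a/4)/63


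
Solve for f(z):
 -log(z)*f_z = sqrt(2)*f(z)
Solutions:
 f(z) = C1*exp(-sqrt(2)*li(z))


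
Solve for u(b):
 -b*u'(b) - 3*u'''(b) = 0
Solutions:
 u(b) = C1 + Integral(C2*airyai(-3^(2/3)*b/3) + C3*airybi(-3^(2/3)*b/3), b)


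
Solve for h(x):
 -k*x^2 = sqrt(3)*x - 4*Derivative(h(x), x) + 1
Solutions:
 h(x) = C1 + k*x^3/12 + sqrt(3)*x^2/8 + x/4


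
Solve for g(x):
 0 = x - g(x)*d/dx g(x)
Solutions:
 g(x) = -sqrt(C1 + x^2)
 g(x) = sqrt(C1 + x^2)


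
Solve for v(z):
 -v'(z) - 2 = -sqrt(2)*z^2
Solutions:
 v(z) = C1 + sqrt(2)*z^3/3 - 2*z


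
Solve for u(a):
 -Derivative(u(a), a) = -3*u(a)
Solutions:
 u(a) = C1*exp(3*a)


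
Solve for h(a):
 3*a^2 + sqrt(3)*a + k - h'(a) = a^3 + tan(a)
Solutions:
 h(a) = C1 - a^4/4 + a^3 + sqrt(3)*a^2/2 + a*k + log(cos(a))


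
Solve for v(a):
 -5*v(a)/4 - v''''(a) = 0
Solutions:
 v(a) = (C1*sin(5^(1/4)*a/2) + C2*cos(5^(1/4)*a/2))*exp(-5^(1/4)*a/2) + (C3*sin(5^(1/4)*a/2) + C4*cos(5^(1/4)*a/2))*exp(5^(1/4)*a/2)


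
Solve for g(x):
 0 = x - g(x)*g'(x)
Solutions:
 g(x) = -sqrt(C1 + x^2)
 g(x) = sqrt(C1 + x^2)


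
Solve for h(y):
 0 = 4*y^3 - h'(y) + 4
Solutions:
 h(y) = C1 + y^4 + 4*y


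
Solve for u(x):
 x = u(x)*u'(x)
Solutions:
 u(x) = -sqrt(C1 + x^2)
 u(x) = sqrt(C1 + x^2)


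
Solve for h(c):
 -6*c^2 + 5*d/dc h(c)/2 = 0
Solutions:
 h(c) = C1 + 4*c^3/5


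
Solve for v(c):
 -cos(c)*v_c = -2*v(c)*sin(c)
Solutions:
 v(c) = C1/cos(c)^2


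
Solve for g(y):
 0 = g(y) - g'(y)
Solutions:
 g(y) = C1*exp(y)


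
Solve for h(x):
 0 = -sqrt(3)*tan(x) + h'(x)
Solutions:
 h(x) = C1 - sqrt(3)*log(cos(x))


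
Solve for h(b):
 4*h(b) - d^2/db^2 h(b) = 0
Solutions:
 h(b) = C1*exp(-2*b) + C2*exp(2*b)


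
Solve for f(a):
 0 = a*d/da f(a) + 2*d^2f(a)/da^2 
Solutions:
 f(a) = C1 + C2*erf(a/2)


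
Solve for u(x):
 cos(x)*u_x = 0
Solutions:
 u(x) = C1


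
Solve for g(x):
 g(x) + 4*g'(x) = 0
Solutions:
 g(x) = C1*exp(-x/4)


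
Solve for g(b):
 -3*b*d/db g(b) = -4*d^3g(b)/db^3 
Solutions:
 g(b) = C1 + Integral(C2*airyai(6^(1/3)*b/2) + C3*airybi(6^(1/3)*b/2), b)


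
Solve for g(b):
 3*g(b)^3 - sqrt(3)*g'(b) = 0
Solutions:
 g(b) = -sqrt(2)*sqrt(-1/(C1 + sqrt(3)*b))/2
 g(b) = sqrt(2)*sqrt(-1/(C1 + sqrt(3)*b))/2


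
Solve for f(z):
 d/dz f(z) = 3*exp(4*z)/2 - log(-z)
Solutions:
 f(z) = C1 - z*log(-z) + z + 3*exp(4*z)/8


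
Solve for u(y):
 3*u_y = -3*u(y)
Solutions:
 u(y) = C1*exp(-y)


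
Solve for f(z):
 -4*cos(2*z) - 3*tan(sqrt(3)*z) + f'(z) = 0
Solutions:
 f(z) = C1 - sqrt(3)*log(cos(sqrt(3)*z)) + 2*sin(2*z)


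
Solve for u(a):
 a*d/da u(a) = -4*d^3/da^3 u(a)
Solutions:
 u(a) = C1 + Integral(C2*airyai(-2^(1/3)*a/2) + C3*airybi(-2^(1/3)*a/2), a)


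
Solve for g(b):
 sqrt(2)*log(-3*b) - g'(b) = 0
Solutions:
 g(b) = C1 + sqrt(2)*b*log(-b) + sqrt(2)*b*(-1 + log(3))


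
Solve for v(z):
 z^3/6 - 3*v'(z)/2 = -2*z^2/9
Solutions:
 v(z) = C1 + z^4/36 + 4*z^3/81


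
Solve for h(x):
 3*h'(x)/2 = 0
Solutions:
 h(x) = C1


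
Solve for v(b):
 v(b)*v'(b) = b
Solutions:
 v(b) = -sqrt(C1 + b^2)
 v(b) = sqrt(C1 + b^2)


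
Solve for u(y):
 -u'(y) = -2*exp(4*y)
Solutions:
 u(y) = C1 + exp(4*y)/2


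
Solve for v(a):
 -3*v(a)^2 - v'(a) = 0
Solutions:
 v(a) = 1/(C1 + 3*a)


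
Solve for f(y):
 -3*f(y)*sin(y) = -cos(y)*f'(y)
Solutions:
 f(y) = C1/cos(y)^3


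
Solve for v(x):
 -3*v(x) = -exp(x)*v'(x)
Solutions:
 v(x) = C1*exp(-3*exp(-x))


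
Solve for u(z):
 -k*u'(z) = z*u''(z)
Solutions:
 u(z) = C1 + z^(1 - re(k))*(C2*sin(log(z)*Abs(im(k))) + C3*cos(log(z)*im(k)))


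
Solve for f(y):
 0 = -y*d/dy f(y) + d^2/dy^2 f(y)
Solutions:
 f(y) = C1 + C2*erfi(sqrt(2)*y/2)


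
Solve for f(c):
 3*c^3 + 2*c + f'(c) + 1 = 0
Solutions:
 f(c) = C1 - 3*c^4/4 - c^2 - c


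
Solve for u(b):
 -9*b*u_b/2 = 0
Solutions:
 u(b) = C1


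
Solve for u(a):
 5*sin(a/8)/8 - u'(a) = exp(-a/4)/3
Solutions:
 u(a) = C1 - 5*cos(a/8) + 4*exp(-a/4)/3


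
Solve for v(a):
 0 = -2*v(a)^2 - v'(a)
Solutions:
 v(a) = 1/(C1 + 2*a)


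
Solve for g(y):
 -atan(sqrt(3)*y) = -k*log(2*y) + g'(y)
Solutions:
 g(y) = C1 + k*y*(log(y) - 1) + k*y*log(2) - y*atan(sqrt(3)*y) + sqrt(3)*log(3*y^2 + 1)/6


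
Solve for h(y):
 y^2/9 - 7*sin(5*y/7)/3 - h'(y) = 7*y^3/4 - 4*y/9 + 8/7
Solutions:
 h(y) = C1 - 7*y^4/16 + y^3/27 + 2*y^2/9 - 8*y/7 + 49*cos(5*y/7)/15


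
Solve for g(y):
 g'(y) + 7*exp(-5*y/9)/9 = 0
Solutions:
 g(y) = C1 + 7*exp(-5*y/9)/5


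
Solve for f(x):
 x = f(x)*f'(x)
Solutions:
 f(x) = -sqrt(C1 + x^2)
 f(x) = sqrt(C1 + x^2)


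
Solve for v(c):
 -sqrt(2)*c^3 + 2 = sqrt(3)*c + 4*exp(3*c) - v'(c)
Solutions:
 v(c) = C1 + sqrt(2)*c^4/4 + sqrt(3)*c^2/2 - 2*c + 4*exp(3*c)/3


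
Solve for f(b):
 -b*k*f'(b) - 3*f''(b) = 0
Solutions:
 f(b) = Piecewise((-sqrt(6)*sqrt(pi)*C1*erf(sqrt(6)*b*sqrt(k)/6)/(2*sqrt(k)) - C2, (k > 0) | (k < 0)), (-C1*b - C2, True))


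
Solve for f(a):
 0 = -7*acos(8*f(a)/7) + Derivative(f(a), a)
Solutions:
 Integral(1/acos(8*_y/7), (_y, f(a))) = C1 + 7*a


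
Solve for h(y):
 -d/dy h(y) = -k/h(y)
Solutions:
 h(y) = -sqrt(C1 + 2*k*y)
 h(y) = sqrt(C1 + 2*k*y)


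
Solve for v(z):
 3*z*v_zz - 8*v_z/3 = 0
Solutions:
 v(z) = C1 + C2*z^(17/9)


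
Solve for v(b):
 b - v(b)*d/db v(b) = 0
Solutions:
 v(b) = -sqrt(C1 + b^2)
 v(b) = sqrt(C1 + b^2)


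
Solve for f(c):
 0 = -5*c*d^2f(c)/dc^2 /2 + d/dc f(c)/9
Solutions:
 f(c) = C1 + C2*c^(47/45)


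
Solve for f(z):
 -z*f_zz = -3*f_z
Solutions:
 f(z) = C1 + C2*z^4


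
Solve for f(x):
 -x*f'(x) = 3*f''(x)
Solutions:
 f(x) = C1 + C2*erf(sqrt(6)*x/6)


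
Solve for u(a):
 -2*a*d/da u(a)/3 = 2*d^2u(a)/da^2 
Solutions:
 u(a) = C1 + C2*erf(sqrt(6)*a/6)


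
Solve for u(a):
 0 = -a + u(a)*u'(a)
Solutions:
 u(a) = -sqrt(C1 + a^2)
 u(a) = sqrt(C1 + a^2)


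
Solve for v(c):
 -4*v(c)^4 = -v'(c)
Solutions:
 v(c) = (-1/(C1 + 12*c))^(1/3)
 v(c) = (-1/(C1 + 4*c))^(1/3)*(-3^(2/3) - 3*3^(1/6)*I)/6
 v(c) = (-1/(C1 + 4*c))^(1/3)*(-3^(2/3) + 3*3^(1/6)*I)/6


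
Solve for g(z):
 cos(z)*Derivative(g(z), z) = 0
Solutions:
 g(z) = C1


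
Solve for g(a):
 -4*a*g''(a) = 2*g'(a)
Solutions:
 g(a) = C1 + C2*sqrt(a)


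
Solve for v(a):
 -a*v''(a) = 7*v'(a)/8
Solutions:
 v(a) = C1 + C2*a^(1/8)


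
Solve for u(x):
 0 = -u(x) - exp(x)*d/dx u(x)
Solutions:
 u(x) = C1*exp(exp(-x))


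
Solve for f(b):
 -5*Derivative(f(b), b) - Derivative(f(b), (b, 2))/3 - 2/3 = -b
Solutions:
 f(b) = C1 + C2*exp(-15*b) + b^2/10 - 11*b/75


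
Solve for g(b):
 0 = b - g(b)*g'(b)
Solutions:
 g(b) = -sqrt(C1 + b^2)
 g(b) = sqrt(C1 + b^2)


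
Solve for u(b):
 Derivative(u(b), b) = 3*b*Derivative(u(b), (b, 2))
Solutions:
 u(b) = C1 + C2*b^(4/3)


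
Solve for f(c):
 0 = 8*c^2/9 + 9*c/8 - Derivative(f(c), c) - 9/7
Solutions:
 f(c) = C1 + 8*c^3/27 + 9*c^2/16 - 9*c/7


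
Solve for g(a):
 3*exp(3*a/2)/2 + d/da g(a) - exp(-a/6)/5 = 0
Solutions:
 g(a) = C1 - exp(a)^(3/2) - 6*exp(-a/6)/5


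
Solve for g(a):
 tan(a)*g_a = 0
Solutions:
 g(a) = C1


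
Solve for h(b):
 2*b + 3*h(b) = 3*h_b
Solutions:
 h(b) = C1*exp(b) - 2*b/3 - 2/3


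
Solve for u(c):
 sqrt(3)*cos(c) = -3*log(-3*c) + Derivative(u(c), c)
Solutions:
 u(c) = C1 + 3*c*log(-c) - 3*c + 3*c*log(3) + sqrt(3)*sin(c)


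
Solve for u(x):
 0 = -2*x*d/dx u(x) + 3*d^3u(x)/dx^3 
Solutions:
 u(x) = C1 + Integral(C2*airyai(2^(1/3)*3^(2/3)*x/3) + C3*airybi(2^(1/3)*3^(2/3)*x/3), x)


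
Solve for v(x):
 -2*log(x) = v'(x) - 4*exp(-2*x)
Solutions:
 v(x) = C1 - 2*x*log(x) + 2*x - 2*exp(-2*x)


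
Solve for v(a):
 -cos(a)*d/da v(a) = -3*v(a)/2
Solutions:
 v(a) = C1*(sin(a) + 1)^(3/4)/(sin(a) - 1)^(3/4)


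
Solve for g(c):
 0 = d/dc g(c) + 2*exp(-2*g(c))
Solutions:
 g(c) = log(-sqrt(C1 - 4*c))
 g(c) = log(C1 - 4*c)/2


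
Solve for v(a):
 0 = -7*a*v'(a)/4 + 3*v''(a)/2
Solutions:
 v(a) = C1 + C2*erfi(sqrt(21)*a/6)
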